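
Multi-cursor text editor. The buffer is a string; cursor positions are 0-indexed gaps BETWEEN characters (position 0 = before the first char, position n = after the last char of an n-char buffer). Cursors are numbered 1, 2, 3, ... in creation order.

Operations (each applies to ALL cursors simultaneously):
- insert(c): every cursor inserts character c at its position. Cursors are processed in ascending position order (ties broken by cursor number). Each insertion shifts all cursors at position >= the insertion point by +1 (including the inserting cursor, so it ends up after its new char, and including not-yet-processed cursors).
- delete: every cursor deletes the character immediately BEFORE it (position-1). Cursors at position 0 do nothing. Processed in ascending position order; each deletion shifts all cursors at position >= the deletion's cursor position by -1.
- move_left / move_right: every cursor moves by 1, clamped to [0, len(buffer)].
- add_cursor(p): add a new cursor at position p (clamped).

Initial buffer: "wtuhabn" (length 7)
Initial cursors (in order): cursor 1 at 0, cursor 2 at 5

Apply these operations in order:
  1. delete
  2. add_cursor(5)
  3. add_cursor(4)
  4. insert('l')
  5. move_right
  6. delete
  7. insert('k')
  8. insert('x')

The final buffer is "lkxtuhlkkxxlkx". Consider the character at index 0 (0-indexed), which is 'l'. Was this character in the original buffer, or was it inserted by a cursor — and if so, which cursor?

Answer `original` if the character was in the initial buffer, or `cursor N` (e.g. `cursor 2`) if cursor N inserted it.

After op 1 (delete): buffer="wtuhbn" (len 6), cursors c1@0 c2@4, authorship ......
After op 2 (add_cursor(5)): buffer="wtuhbn" (len 6), cursors c1@0 c2@4 c3@5, authorship ......
After op 3 (add_cursor(4)): buffer="wtuhbn" (len 6), cursors c1@0 c2@4 c4@4 c3@5, authorship ......
After op 4 (insert('l')): buffer="lwtuhllbln" (len 10), cursors c1@1 c2@7 c4@7 c3@9, authorship 1....24.3.
After op 5 (move_right): buffer="lwtuhllbln" (len 10), cursors c1@2 c2@8 c4@8 c3@10, authorship 1....24.3.
After op 6 (delete): buffer="ltuhll" (len 6), cursors c1@1 c2@5 c4@5 c3@6, authorship 1...23
After op 7 (insert('k')): buffer="lktuhlkklk" (len 10), cursors c1@2 c2@8 c4@8 c3@10, authorship 11...22433
After op 8 (insert('x')): buffer="lkxtuhlkkxxlkx" (len 14), cursors c1@3 c2@11 c4@11 c3@14, authorship 111...22424333
Authorship (.=original, N=cursor N): 1 1 1 . . . 2 2 4 2 4 3 3 3
Index 0: author = 1

Answer: cursor 1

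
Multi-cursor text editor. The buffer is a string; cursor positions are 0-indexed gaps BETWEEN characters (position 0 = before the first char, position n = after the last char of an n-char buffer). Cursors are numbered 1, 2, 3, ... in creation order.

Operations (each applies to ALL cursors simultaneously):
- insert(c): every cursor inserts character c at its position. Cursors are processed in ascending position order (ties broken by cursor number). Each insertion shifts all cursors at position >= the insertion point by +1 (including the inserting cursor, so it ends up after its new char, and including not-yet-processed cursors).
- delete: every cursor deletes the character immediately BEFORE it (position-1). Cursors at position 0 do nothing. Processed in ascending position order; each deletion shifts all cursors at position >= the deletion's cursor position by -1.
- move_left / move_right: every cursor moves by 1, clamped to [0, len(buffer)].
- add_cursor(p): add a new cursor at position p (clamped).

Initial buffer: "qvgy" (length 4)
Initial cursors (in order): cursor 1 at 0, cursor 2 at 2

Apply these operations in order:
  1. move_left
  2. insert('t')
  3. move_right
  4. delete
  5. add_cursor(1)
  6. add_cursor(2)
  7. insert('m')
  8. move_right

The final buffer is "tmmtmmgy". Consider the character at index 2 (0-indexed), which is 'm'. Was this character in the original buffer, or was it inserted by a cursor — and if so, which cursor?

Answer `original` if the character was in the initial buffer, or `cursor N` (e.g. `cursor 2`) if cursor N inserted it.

Answer: cursor 3

Derivation:
After op 1 (move_left): buffer="qvgy" (len 4), cursors c1@0 c2@1, authorship ....
After op 2 (insert('t')): buffer="tqtvgy" (len 6), cursors c1@1 c2@3, authorship 1.2...
After op 3 (move_right): buffer="tqtvgy" (len 6), cursors c1@2 c2@4, authorship 1.2...
After op 4 (delete): buffer="ttgy" (len 4), cursors c1@1 c2@2, authorship 12..
After op 5 (add_cursor(1)): buffer="ttgy" (len 4), cursors c1@1 c3@1 c2@2, authorship 12..
After op 6 (add_cursor(2)): buffer="ttgy" (len 4), cursors c1@1 c3@1 c2@2 c4@2, authorship 12..
After op 7 (insert('m')): buffer="tmmtmmgy" (len 8), cursors c1@3 c3@3 c2@6 c4@6, authorship 113224..
After op 8 (move_right): buffer="tmmtmmgy" (len 8), cursors c1@4 c3@4 c2@7 c4@7, authorship 113224..
Authorship (.=original, N=cursor N): 1 1 3 2 2 4 . .
Index 2: author = 3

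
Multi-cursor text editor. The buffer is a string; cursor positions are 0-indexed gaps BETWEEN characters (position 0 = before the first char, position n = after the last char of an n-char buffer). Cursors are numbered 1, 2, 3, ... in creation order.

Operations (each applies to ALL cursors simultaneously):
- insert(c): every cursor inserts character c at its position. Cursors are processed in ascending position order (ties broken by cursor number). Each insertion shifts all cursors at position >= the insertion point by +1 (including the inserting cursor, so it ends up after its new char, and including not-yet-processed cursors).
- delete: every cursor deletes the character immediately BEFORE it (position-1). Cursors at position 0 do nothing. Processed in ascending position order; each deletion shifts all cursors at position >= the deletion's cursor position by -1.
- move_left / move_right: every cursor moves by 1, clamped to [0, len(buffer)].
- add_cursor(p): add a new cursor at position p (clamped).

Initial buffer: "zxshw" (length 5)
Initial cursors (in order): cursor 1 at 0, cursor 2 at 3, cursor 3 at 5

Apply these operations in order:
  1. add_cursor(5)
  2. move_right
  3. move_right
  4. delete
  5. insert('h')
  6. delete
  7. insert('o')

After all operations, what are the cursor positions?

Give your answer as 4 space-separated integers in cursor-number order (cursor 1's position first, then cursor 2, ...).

After op 1 (add_cursor(5)): buffer="zxshw" (len 5), cursors c1@0 c2@3 c3@5 c4@5, authorship .....
After op 2 (move_right): buffer="zxshw" (len 5), cursors c1@1 c2@4 c3@5 c4@5, authorship .....
After op 3 (move_right): buffer="zxshw" (len 5), cursors c1@2 c2@5 c3@5 c4@5, authorship .....
After op 4 (delete): buffer="z" (len 1), cursors c1@1 c2@1 c3@1 c4@1, authorship .
After op 5 (insert('h')): buffer="zhhhh" (len 5), cursors c1@5 c2@5 c3@5 c4@5, authorship .1234
After op 6 (delete): buffer="z" (len 1), cursors c1@1 c2@1 c3@1 c4@1, authorship .
After op 7 (insert('o')): buffer="zoooo" (len 5), cursors c1@5 c2@5 c3@5 c4@5, authorship .1234

Answer: 5 5 5 5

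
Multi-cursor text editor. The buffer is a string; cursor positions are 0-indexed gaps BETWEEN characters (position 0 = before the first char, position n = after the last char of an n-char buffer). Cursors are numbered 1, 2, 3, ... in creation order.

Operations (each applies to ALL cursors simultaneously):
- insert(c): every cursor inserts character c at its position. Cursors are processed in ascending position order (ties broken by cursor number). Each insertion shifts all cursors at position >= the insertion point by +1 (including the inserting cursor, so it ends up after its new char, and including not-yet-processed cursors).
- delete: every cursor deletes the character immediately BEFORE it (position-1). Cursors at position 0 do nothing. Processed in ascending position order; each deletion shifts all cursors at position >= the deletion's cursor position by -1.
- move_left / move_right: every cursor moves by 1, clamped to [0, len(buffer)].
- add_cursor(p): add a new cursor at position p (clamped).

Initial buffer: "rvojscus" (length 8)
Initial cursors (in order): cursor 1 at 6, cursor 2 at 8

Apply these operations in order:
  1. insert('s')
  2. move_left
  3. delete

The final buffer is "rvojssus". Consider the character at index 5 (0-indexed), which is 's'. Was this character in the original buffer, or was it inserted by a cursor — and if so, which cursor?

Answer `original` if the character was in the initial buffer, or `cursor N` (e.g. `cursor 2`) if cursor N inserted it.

After op 1 (insert('s')): buffer="rvojscsuss" (len 10), cursors c1@7 c2@10, authorship ......1..2
After op 2 (move_left): buffer="rvojscsuss" (len 10), cursors c1@6 c2@9, authorship ......1..2
After op 3 (delete): buffer="rvojssus" (len 8), cursors c1@5 c2@7, authorship .....1.2
Authorship (.=original, N=cursor N): . . . . . 1 . 2
Index 5: author = 1

Answer: cursor 1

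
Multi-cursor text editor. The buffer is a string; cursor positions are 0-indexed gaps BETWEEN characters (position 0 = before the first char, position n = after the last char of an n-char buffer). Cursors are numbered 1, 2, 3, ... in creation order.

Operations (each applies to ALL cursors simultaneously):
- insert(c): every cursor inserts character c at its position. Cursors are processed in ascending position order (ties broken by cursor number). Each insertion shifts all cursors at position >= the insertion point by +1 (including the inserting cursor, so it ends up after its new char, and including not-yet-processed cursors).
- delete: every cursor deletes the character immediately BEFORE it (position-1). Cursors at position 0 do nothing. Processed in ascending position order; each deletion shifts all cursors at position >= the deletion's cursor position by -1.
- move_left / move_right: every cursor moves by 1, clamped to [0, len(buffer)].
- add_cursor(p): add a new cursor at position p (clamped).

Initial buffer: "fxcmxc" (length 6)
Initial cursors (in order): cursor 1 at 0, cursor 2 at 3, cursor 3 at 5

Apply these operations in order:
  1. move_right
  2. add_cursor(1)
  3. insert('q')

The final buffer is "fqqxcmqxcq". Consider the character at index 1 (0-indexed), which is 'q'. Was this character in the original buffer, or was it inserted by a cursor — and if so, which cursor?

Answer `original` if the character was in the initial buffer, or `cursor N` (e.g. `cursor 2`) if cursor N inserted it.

After op 1 (move_right): buffer="fxcmxc" (len 6), cursors c1@1 c2@4 c3@6, authorship ......
After op 2 (add_cursor(1)): buffer="fxcmxc" (len 6), cursors c1@1 c4@1 c2@4 c3@6, authorship ......
After op 3 (insert('q')): buffer="fqqxcmqxcq" (len 10), cursors c1@3 c4@3 c2@7 c3@10, authorship .14...2..3
Authorship (.=original, N=cursor N): . 1 4 . . . 2 . . 3
Index 1: author = 1

Answer: cursor 1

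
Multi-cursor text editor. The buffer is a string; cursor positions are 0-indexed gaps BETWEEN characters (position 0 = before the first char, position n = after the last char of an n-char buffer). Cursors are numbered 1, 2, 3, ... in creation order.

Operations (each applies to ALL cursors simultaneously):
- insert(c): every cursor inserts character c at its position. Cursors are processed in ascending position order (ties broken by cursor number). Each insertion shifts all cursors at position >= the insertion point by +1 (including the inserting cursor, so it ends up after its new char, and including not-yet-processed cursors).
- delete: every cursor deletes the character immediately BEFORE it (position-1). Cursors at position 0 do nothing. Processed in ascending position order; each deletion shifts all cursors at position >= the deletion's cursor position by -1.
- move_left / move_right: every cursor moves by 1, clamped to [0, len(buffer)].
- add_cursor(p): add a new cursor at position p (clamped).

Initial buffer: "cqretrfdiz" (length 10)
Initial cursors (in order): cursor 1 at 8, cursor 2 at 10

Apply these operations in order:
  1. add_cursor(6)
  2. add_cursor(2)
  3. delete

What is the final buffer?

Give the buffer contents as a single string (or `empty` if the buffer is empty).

After op 1 (add_cursor(6)): buffer="cqretrfdiz" (len 10), cursors c3@6 c1@8 c2@10, authorship ..........
After op 2 (add_cursor(2)): buffer="cqretrfdiz" (len 10), cursors c4@2 c3@6 c1@8 c2@10, authorship ..........
After op 3 (delete): buffer="cretfi" (len 6), cursors c4@1 c3@4 c1@5 c2@6, authorship ......

Answer: cretfi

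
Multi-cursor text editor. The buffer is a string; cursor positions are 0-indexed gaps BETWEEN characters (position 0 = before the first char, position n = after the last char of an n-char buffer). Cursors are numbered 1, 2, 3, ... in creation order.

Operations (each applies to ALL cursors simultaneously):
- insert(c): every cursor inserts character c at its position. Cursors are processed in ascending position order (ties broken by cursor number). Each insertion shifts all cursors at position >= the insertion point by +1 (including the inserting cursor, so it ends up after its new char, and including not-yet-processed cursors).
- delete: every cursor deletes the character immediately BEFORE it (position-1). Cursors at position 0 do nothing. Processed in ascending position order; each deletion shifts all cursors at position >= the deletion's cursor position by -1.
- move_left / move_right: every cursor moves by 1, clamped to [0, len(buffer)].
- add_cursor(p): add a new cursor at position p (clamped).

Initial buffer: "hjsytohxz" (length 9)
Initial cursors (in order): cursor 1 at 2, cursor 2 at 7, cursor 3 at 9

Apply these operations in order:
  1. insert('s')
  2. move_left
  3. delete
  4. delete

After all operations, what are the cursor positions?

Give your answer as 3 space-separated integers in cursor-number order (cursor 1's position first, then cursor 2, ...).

After op 1 (insert('s')): buffer="hjssytohsxzs" (len 12), cursors c1@3 c2@9 c3@12, authorship ..1.....2..3
After op 2 (move_left): buffer="hjssytohsxzs" (len 12), cursors c1@2 c2@8 c3@11, authorship ..1.....2..3
After op 3 (delete): buffer="hssytosxs" (len 9), cursors c1@1 c2@6 c3@8, authorship .1....2.3
After op 4 (delete): buffer="ssytss" (len 6), cursors c1@0 c2@4 c3@5, authorship 1...23

Answer: 0 4 5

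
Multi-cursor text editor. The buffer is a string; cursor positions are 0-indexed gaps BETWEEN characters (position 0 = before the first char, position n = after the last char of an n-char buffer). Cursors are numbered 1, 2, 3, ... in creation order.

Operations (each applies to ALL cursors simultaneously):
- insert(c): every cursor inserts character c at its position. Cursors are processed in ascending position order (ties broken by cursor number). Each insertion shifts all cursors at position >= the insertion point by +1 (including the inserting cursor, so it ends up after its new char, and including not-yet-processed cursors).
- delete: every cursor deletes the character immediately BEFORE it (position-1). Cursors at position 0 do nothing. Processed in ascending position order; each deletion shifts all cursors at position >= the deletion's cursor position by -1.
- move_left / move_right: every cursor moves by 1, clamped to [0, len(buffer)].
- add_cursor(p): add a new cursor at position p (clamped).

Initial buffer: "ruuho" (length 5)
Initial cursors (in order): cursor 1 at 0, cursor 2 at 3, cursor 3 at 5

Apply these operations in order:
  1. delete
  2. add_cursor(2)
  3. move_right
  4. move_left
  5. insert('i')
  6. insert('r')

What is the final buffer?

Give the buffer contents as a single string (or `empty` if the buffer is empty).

Answer: irruiiirrrh

Derivation:
After op 1 (delete): buffer="ruh" (len 3), cursors c1@0 c2@2 c3@3, authorship ...
After op 2 (add_cursor(2)): buffer="ruh" (len 3), cursors c1@0 c2@2 c4@2 c3@3, authorship ...
After op 3 (move_right): buffer="ruh" (len 3), cursors c1@1 c2@3 c3@3 c4@3, authorship ...
After op 4 (move_left): buffer="ruh" (len 3), cursors c1@0 c2@2 c3@2 c4@2, authorship ...
After op 5 (insert('i')): buffer="iruiiih" (len 7), cursors c1@1 c2@6 c3@6 c4@6, authorship 1..234.
After op 6 (insert('r')): buffer="irruiiirrrh" (len 11), cursors c1@2 c2@10 c3@10 c4@10, authorship 11..234234.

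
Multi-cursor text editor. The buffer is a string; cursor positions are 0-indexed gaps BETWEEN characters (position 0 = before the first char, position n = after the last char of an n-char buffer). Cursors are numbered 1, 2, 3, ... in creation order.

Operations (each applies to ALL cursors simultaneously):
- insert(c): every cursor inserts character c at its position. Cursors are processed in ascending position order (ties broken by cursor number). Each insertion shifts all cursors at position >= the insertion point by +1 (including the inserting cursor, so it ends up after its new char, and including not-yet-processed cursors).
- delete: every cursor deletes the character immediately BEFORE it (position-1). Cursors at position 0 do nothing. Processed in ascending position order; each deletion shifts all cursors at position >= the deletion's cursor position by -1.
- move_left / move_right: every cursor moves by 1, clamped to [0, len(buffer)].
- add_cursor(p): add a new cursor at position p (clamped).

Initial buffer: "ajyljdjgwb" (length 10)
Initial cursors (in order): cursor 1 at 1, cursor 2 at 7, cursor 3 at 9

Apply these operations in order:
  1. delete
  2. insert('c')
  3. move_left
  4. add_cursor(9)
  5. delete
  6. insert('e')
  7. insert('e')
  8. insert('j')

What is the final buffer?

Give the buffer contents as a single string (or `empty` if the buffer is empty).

Answer: eejcjyljeejceeeejjb

Derivation:
After op 1 (delete): buffer="jyljdgb" (len 7), cursors c1@0 c2@5 c3@6, authorship .......
After op 2 (insert('c')): buffer="cjyljdcgcb" (len 10), cursors c1@1 c2@7 c3@9, authorship 1.....2.3.
After op 3 (move_left): buffer="cjyljdcgcb" (len 10), cursors c1@0 c2@6 c3@8, authorship 1.....2.3.
After op 4 (add_cursor(9)): buffer="cjyljdcgcb" (len 10), cursors c1@0 c2@6 c3@8 c4@9, authorship 1.....2.3.
After op 5 (delete): buffer="cjyljcb" (len 7), cursors c1@0 c2@5 c3@6 c4@6, authorship 1....2.
After op 6 (insert('e')): buffer="ecjyljeceeb" (len 11), cursors c1@1 c2@7 c3@10 c4@10, authorship 11....2234.
After op 7 (insert('e')): buffer="eecjyljeeceeeeb" (len 15), cursors c1@2 c2@9 c3@14 c4@14, authorship 111....2223434.
After op 8 (insert('j')): buffer="eejcjyljeejceeeejjb" (len 19), cursors c1@3 c2@11 c3@18 c4@18, authorship 1111....2222343434.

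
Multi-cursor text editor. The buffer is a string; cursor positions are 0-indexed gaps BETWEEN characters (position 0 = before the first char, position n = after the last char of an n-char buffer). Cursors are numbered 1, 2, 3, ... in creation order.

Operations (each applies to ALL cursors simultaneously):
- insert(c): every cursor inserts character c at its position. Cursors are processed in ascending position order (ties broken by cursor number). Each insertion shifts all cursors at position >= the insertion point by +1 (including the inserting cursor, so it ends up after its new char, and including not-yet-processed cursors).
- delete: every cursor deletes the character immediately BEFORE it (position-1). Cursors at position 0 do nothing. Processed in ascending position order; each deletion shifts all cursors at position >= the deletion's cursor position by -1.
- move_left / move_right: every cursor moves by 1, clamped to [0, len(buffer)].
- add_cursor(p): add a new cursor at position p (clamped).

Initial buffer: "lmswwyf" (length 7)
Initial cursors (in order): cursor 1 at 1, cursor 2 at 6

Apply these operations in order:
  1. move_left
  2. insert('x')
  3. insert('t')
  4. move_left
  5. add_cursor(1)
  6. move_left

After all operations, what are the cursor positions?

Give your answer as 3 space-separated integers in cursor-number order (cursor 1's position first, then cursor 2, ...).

After op 1 (move_left): buffer="lmswwyf" (len 7), cursors c1@0 c2@5, authorship .......
After op 2 (insert('x')): buffer="xlmswwxyf" (len 9), cursors c1@1 c2@7, authorship 1.....2..
After op 3 (insert('t')): buffer="xtlmswwxtyf" (len 11), cursors c1@2 c2@9, authorship 11.....22..
After op 4 (move_left): buffer="xtlmswwxtyf" (len 11), cursors c1@1 c2@8, authorship 11.....22..
After op 5 (add_cursor(1)): buffer="xtlmswwxtyf" (len 11), cursors c1@1 c3@1 c2@8, authorship 11.....22..
After op 6 (move_left): buffer="xtlmswwxtyf" (len 11), cursors c1@0 c3@0 c2@7, authorship 11.....22..

Answer: 0 7 0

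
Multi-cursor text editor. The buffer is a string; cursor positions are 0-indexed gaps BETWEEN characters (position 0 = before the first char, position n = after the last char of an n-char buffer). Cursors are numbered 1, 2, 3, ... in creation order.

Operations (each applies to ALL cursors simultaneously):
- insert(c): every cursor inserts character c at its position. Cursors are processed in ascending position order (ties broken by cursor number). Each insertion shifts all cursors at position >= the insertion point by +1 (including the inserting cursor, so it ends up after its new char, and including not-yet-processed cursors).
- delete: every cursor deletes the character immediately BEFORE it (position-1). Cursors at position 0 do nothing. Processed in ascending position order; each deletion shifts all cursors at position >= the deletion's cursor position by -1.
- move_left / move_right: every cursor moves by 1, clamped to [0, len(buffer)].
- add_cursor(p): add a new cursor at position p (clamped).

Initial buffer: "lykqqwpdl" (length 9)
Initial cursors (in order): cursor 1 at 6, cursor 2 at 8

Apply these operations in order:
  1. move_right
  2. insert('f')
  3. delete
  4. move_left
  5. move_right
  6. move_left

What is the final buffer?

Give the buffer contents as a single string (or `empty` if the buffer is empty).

Answer: lykqqwpdl

Derivation:
After op 1 (move_right): buffer="lykqqwpdl" (len 9), cursors c1@7 c2@9, authorship .........
After op 2 (insert('f')): buffer="lykqqwpfdlf" (len 11), cursors c1@8 c2@11, authorship .......1..2
After op 3 (delete): buffer="lykqqwpdl" (len 9), cursors c1@7 c2@9, authorship .........
After op 4 (move_left): buffer="lykqqwpdl" (len 9), cursors c1@6 c2@8, authorship .........
After op 5 (move_right): buffer="lykqqwpdl" (len 9), cursors c1@7 c2@9, authorship .........
After op 6 (move_left): buffer="lykqqwpdl" (len 9), cursors c1@6 c2@8, authorship .........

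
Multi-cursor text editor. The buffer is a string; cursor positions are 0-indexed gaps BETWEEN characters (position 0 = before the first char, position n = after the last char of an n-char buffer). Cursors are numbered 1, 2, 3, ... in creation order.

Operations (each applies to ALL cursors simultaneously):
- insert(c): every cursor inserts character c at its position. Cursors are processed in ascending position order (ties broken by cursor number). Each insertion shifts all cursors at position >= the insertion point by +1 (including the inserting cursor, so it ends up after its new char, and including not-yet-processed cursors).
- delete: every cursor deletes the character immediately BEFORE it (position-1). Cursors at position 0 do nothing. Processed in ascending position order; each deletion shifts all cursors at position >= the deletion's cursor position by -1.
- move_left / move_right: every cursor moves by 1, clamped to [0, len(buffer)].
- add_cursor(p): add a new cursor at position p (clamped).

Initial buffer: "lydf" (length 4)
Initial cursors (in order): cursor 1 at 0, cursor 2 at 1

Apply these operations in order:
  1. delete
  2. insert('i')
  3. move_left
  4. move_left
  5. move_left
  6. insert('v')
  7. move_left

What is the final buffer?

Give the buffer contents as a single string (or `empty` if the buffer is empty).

Answer: vviiydf

Derivation:
After op 1 (delete): buffer="ydf" (len 3), cursors c1@0 c2@0, authorship ...
After op 2 (insert('i')): buffer="iiydf" (len 5), cursors c1@2 c2@2, authorship 12...
After op 3 (move_left): buffer="iiydf" (len 5), cursors c1@1 c2@1, authorship 12...
After op 4 (move_left): buffer="iiydf" (len 5), cursors c1@0 c2@0, authorship 12...
After op 5 (move_left): buffer="iiydf" (len 5), cursors c1@0 c2@0, authorship 12...
After op 6 (insert('v')): buffer="vviiydf" (len 7), cursors c1@2 c2@2, authorship 1212...
After op 7 (move_left): buffer="vviiydf" (len 7), cursors c1@1 c2@1, authorship 1212...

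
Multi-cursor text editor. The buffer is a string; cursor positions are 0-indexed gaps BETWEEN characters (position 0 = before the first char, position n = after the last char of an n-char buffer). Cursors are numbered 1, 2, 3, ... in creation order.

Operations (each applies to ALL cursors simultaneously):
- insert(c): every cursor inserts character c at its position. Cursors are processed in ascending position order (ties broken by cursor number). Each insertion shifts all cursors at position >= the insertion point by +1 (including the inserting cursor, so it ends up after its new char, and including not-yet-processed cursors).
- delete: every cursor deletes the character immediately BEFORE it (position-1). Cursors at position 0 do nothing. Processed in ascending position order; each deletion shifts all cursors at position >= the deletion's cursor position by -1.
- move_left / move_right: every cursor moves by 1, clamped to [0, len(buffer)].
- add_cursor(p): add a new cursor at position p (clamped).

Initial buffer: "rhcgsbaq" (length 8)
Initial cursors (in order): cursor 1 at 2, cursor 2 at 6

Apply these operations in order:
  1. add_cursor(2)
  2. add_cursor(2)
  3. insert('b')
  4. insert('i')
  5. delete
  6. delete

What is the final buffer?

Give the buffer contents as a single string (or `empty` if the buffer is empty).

Answer: rhcgsbaq

Derivation:
After op 1 (add_cursor(2)): buffer="rhcgsbaq" (len 8), cursors c1@2 c3@2 c2@6, authorship ........
After op 2 (add_cursor(2)): buffer="rhcgsbaq" (len 8), cursors c1@2 c3@2 c4@2 c2@6, authorship ........
After op 3 (insert('b')): buffer="rhbbbcgsbbaq" (len 12), cursors c1@5 c3@5 c4@5 c2@10, authorship ..134....2..
After op 4 (insert('i')): buffer="rhbbbiiicgsbbiaq" (len 16), cursors c1@8 c3@8 c4@8 c2@14, authorship ..134134....22..
After op 5 (delete): buffer="rhbbbcgsbbaq" (len 12), cursors c1@5 c3@5 c4@5 c2@10, authorship ..134....2..
After op 6 (delete): buffer="rhcgsbaq" (len 8), cursors c1@2 c3@2 c4@2 c2@6, authorship ........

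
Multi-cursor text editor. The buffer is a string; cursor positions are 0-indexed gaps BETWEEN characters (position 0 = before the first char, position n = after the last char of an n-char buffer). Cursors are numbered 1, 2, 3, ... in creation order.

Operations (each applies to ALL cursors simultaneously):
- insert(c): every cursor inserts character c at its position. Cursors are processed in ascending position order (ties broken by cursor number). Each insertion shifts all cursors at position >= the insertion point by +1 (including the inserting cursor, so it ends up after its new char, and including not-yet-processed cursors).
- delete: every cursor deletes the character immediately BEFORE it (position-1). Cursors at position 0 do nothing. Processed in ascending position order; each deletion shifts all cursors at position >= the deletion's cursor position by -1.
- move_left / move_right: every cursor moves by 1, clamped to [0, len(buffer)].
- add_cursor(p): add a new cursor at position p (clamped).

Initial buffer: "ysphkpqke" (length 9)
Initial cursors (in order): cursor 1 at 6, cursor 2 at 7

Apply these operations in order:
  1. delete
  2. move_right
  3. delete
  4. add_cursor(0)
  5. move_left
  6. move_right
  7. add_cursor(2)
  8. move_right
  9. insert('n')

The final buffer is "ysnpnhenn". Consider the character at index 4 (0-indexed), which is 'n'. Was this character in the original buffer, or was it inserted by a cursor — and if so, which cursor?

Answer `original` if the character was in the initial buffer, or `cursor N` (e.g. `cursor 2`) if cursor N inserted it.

Answer: cursor 4

Derivation:
After op 1 (delete): buffer="ysphkke" (len 7), cursors c1@5 c2@5, authorship .......
After op 2 (move_right): buffer="ysphkke" (len 7), cursors c1@6 c2@6, authorship .......
After op 3 (delete): buffer="ysphe" (len 5), cursors c1@4 c2@4, authorship .....
After op 4 (add_cursor(0)): buffer="ysphe" (len 5), cursors c3@0 c1@4 c2@4, authorship .....
After op 5 (move_left): buffer="ysphe" (len 5), cursors c3@0 c1@3 c2@3, authorship .....
After op 6 (move_right): buffer="ysphe" (len 5), cursors c3@1 c1@4 c2@4, authorship .....
After op 7 (add_cursor(2)): buffer="ysphe" (len 5), cursors c3@1 c4@2 c1@4 c2@4, authorship .....
After op 8 (move_right): buffer="ysphe" (len 5), cursors c3@2 c4@3 c1@5 c2@5, authorship .....
After op 9 (insert('n')): buffer="ysnpnhenn" (len 9), cursors c3@3 c4@5 c1@9 c2@9, authorship ..3.4..12
Authorship (.=original, N=cursor N): . . 3 . 4 . . 1 2
Index 4: author = 4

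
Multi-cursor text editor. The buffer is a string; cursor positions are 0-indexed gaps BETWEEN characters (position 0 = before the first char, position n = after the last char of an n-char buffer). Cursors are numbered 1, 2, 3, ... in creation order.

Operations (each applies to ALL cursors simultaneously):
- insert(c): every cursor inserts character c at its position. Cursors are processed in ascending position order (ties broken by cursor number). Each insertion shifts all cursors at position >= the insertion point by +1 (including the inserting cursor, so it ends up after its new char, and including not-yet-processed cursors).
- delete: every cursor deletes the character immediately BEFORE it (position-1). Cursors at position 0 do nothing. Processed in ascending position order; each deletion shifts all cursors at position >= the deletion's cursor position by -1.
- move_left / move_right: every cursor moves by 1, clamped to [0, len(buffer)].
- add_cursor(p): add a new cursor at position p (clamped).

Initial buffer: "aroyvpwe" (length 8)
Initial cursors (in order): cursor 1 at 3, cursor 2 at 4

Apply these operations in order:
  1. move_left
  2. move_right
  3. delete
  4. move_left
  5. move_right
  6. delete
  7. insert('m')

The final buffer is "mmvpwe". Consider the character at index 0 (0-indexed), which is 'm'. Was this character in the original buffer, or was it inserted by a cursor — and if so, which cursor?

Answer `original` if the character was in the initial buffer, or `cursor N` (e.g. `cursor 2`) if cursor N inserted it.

After op 1 (move_left): buffer="aroyvpwe" (len 8), cursors c1@2 c2@3, authorship ........
After op 2 (move_right): buffer="aroyvpwe" (len 8), cursors c1@3 c2@4, authorship ........
After op 3 (delete): buffer="arvpwe" (len 6), cursors c1@2 c2@2, authorship ......
After op 4 (move_left): buffer="arvpwe" (len 6), cursors c1@1 c2@1, authorship ......
After op 5 (move_right): buffer="arvpwe" (len 6), cursors c1@2 c2@2, authorship ......
After op 6 (delete): buffer="vpwe" (len 4), cursors c1@0 c2@0, authorship ....
After op 7 (insert('m')): buffer="mmvpwe" (len 6), cursors c1@2 c2@2, authorship 12....
Authorship (.=original, N=cursor N): 1 2 . . . .
Index 0: author = 1

Answer: cursor 1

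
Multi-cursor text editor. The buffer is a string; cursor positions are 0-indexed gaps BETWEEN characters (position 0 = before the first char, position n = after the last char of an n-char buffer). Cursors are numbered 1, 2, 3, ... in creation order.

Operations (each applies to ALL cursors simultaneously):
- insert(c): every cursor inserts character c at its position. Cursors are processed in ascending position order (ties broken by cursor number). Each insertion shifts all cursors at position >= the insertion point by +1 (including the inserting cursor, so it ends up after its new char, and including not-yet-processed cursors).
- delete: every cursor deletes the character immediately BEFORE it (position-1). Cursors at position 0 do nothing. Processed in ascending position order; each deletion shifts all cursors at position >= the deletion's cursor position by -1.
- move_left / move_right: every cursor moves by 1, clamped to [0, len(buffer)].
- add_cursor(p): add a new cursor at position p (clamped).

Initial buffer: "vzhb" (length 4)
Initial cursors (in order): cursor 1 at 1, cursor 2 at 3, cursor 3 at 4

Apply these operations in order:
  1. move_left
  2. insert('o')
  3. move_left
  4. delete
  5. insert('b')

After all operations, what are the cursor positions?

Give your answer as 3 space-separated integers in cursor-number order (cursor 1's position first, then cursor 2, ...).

Answer: 1 4 6

Derivation:
After op 1 (move_left): buffer="vzhb" (len 4), cursors c1@0 c2@2 c3@3, authorship ....
After op 2 (insert('o')): buffer="ovzohob" (len 7), cursors c1@1 c2@4 c3@6, authorship 1..2.3.
After op 3 (move_left): buffer="ovzohob" (len 7), cursors c1@0 c2@3 c3@5, authorship 1..2.3.
After op 4 (delete): buffer="ovoob" (len 5), cursors c1@0 c2@2 c3@3, authorship 1.23.
After op 5 (insert('b')): buffer="bovbobob" (len 8), cursors c1@1 c2@4 c3@6, authorship 11.2233.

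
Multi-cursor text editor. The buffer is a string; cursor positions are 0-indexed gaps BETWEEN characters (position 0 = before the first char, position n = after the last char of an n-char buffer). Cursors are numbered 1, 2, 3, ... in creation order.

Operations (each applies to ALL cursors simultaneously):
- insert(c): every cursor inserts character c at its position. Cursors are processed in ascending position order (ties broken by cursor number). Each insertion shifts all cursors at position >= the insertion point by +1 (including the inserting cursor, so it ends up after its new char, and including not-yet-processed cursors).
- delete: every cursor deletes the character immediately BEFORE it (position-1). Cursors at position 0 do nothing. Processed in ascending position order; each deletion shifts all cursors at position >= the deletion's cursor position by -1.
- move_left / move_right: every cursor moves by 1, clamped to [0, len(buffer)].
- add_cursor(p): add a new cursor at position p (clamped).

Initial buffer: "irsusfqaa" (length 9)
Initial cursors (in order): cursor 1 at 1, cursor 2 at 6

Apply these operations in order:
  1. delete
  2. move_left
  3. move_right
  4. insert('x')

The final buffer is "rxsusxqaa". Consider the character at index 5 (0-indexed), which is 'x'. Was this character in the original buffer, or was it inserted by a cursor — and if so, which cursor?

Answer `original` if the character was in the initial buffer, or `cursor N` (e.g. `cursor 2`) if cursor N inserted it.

After op 1 (delete): buffer="rsusqaa" (len 7), cursors c1@0 c2@4, authorship .......
After op 2 (move_left): buffer="rsusqaa" (len 7), cursors c1@0 c2@3, authorship .......
After op 3 (move_right): buffer="rsusqaa" (len 7), cursors c1@1 c2@4, authorship .......
After op 4 (insert('x')): buffer="rxsusxqaa" (len 9), cursors c1@2 c2@6, authorship .1...2...
Authorship (.=original, N=cursor N): . 1 . . . 2 . . .
Index 5: author = 2

Answer: cursor 2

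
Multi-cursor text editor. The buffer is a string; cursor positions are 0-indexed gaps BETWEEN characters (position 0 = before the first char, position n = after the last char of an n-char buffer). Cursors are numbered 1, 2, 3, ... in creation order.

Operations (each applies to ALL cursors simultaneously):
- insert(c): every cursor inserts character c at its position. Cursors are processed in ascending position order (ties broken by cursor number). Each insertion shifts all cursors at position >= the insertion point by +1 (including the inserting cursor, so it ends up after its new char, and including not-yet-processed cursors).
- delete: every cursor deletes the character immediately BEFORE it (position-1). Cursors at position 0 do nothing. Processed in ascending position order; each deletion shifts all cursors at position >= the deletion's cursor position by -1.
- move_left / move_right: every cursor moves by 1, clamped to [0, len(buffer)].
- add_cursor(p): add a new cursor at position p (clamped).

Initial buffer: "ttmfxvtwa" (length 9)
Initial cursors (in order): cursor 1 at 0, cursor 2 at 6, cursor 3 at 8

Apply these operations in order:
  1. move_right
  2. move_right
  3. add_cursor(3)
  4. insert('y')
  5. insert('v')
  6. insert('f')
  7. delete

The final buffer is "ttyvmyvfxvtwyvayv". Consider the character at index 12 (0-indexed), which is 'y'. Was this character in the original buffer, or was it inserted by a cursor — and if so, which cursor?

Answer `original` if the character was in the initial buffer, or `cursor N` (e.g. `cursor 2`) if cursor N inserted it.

After op 1 (move_right): buffer="ttmfxvtwa" (len 9), cursors c1@1 c2@7 c3@9, authorship .........
After op 2 (move_right): buffer="ttmfxvtwa" (len 9), cursors c1@2 c2@8 c3@9, authorship .........
After op 3 (add_cursor(3)): buffer="ttmfxvtwa" (len 9), cursors c1@2 c4@3 c2@8 c3@9, authorship .........
After op 4 (insert('y')): buffer="ttymyfxvtwyay" (len 13), cursors c1@3 c4@5 c2@11 c3@13, authorship ..1.4.....2.3
After op 5 (insert('v')): buffer="ttyvmyvfxvtwyvayv" (len 17), cursors c1@4 c4@7 c2@14 c3@17, authorship ..11.44.....22.33
After op 6 (insert('f')): buffer="ttyvfmyvffxvtwyvfayvf" (len 21), cursors c1@5 c4@9 c2@17 c3@21, authorship ..111.444.....222.333
After op 7 (delete): buffer="ttyvmyvfxvtwyvayv" (len 17), cursors c1@4 c4@7 c2@14 c3@17, authorship ..11.44.....22.33
Authorship (.=original, N=cursor N): . . 1 1 . 4 4 . . . . . 2 2 . 3 3
Index 12: author = 2

Answer: cursor 2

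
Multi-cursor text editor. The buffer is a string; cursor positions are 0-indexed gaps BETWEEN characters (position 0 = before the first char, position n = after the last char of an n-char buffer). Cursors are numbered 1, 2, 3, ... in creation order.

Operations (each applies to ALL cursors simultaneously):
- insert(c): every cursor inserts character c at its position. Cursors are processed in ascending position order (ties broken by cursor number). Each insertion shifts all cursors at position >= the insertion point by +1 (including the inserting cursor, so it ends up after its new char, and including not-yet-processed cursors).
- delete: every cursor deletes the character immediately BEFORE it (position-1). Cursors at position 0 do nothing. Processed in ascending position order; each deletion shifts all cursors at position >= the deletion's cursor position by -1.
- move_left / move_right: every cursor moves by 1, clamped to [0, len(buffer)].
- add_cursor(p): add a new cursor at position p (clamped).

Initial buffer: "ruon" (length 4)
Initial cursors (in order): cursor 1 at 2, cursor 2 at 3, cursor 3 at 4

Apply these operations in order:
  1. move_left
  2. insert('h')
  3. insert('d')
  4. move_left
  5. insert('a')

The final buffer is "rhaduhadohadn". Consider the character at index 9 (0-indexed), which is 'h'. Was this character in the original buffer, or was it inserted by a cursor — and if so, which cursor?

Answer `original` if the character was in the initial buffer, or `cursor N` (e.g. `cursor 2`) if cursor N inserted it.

Answer: cursor 3

Derivation:
After op 1 (move_left): buffer="ruon" (len 4), cursors c1@1 c2@2 c3@3, authorship ....
After op 2 (insert('h')): buffer="rhuhohn" (len 7), cursors c1@2 c2@4 c3@6, authorship .1.2.3.
After op 3 (insert('d')): buffer="rhduhdohdn" (len 10), cursors c1@3 c2@6 c3@9, authorship .11.22.33.
After op 4 (move_left): buffer="rhduhdohdn" (len 10), cursors c1@2 c2@5 c3@8, authorship .11.22.33.
After op 5 (insert('a')): buffer="rhaduhadohadn" (len 13), cursors c1@3 c2@7 c3@11, authorship .111.222.333.
Authorship (.=original, N=cursor N): . 1 1 1 . 2 2 2 . 3 3 3 .
Index 9: author = 3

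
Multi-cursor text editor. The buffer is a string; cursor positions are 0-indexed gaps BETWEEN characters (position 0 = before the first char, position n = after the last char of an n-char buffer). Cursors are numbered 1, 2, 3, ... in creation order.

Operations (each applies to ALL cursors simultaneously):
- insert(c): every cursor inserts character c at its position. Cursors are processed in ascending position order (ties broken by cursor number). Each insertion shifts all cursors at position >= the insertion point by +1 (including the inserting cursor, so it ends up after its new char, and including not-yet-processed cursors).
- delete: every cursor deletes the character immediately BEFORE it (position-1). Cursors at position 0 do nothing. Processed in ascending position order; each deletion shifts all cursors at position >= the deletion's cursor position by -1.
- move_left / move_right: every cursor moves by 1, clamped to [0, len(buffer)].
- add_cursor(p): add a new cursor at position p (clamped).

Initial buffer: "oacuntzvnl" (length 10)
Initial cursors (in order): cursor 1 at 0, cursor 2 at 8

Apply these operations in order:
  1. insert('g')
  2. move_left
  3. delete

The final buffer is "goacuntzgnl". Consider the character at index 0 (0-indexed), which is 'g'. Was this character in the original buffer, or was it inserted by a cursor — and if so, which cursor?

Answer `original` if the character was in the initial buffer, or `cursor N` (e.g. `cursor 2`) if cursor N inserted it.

Answer: cursor 1

Derivation:
After op 1 (insert('g')): buffer="goacuntzvgnl" (len 12), cursors c1@1 c2@10, authorship 1........2..
After op 2 (move_left): buffer="goacuntzvgnl" (len 12), cursors c1@0 c2@9, authorship 1........2..
After op 3 (delete): buffer="goacuntzgnl" (len 11), cursors c1@0 c2@8, authorship 1.......2..
Authorship (.=original, N=cursor N): 1 . . . . . . . 2 . .
Index 0: author = 1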